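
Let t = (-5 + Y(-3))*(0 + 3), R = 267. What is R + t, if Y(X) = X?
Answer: 243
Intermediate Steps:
t = -24 (t = (-5 - 3)*(0 + 3) = -8*3 = -24)
R + t = 267 - 24 = 243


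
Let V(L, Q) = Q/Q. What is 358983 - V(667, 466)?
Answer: 358982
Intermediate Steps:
V(L, Q) = 1
358983 - V(667, 466) = 358983 - 1*1 = 358983 - 1 = 358982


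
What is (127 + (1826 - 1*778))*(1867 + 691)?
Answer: 3005650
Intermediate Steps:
(127 + (1826 - 1*778))*(1867 + 691) = (127 + (1826 - 778))*2558 = (127 + 1048)*2558 = 1175*2558 = 3005650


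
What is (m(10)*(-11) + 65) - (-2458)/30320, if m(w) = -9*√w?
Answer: 986629/15160 + 99*√10 ≈ 378.15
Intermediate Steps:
(m(10)*(-11) + 65) - (-2458)/30320 = (-9*√10*(-11) + 65) - (-2458)/30320 = (99*√10 + 65) - (-2458)/30320 = (65 + 99*√10) - 1*(-1229/15160) = (65 + 99*√10) + 1229/15160 = 986629/15160 + 99*√10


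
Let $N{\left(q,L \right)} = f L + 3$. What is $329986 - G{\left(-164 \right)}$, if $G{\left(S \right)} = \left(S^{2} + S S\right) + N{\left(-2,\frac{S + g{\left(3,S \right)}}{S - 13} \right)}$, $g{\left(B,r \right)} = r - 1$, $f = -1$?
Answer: $\frac{48886136}{177} \approx 2.7619 \cdot 10^{5}$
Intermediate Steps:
$g{\left(B,r \right)} = -1 + r$ ($g{\left(B,r \right)} = r - 1 = -1 + r$)
$N{\left(q,L \right)} = 3 - L$ ($N{\left(q,L \right)} = - L + 3 = 3 - L$)
$G{\left(S \right)} = 3 + 2 S^{2} - \frac{-1 + 2 S}{-13 + S}$ ($G{\left(S \right)} = \left(S^{2} + S S\right) + \left(3 - \frac{S + \left(-1 + S\right)}{S - 13}\right) = \left(S^{2} + S^{2}\right) + \left(3 - \frac{-1 + 2 S}{-13 + S}\right) = 2 S^{2} + \left(3 - \frac{-1 + 2 S}{-13 + S}\right) = 3 + 2 S^{2} - \frac{-1 + 2 S}{-13 + S}$)
$329986 - G{\left(-164 \right)} = 329986 - \frac{-38 - 164 - 26 \left(-164\right)^{2} + 2 \left(-164\right)^{3}}{-13 - 164} = 329986 - \frac{-38 - 164 - 699296 + 2 \left(-4410944\right)}{-177} = 329986 - - \frac{-38 - 164 - 699296 - 8821888}{177} = 329986 - \left(- \frac{1}{177}\right) \left(-9521386\right) = 329986 - \frac{9521386}{177} = \frac{48886136}{177}$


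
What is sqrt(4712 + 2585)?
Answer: sqrt(7297) ≈ 85.422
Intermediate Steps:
sqrt(4712 + 2585) = sqrt(7297)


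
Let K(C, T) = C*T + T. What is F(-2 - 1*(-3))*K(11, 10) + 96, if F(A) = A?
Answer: 216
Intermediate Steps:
K(C, T) = T + C*T
F(-2 - 1*(-3))*K(11, 10) + 96 = (-2 - 1*(-3))*(10*(1 + 11)) + 96 = (-2 + 3)*(10*12) + 96 = 1*120 + 96 = 120 + 96 = 216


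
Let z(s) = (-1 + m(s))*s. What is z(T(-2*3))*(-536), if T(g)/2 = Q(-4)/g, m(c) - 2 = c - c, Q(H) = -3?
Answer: -536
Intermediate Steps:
m(c) = 2 (m(c) = 2 + (c - c) = 2 + 0 = 2)
T(g) = -6/g (T(g) = 2*(-3/g) = -6/g)
z(s) = s (z(s) = (-1 + 2)*s = 1*s = s)
z(T(-2*3))*(-536) = -6/((-2*3))*(-536) = -6/(-6)*(-536) = -6*(-⅙)*(-536) = 1*(-536) = -536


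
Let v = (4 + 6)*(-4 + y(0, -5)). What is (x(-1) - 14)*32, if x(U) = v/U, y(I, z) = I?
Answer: 832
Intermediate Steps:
v = -40 (v = (4 + 6)*(-4 + 0) = 10*(-4) = -40)
x(U) = -40/U
(x(-1) - 14)*32 = (-40/(-1) - 14)*32 = (-40*(-1) - 14)*32 = (40 - 14)*32 = 26*32 = 832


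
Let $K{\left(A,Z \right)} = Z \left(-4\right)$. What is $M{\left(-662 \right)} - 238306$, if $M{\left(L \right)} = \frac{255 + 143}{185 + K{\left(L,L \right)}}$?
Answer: $- \frac{675120500}{2833} \approx -2.3831 \cdot 10^{5}$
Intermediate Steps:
$K{\left(A,Z \right)} = - 4 Z$
$M{\left(L \right)} = \frac{398}{185 - 4 L}$ ($M{\left(L \right)} = \frac{255 + 143}{185 - 4 L} = \frac{398}{185 - 4 L}$)
$M{\left(-662 \right)} - 238306 = - \frac{398}{-185 + 4 \left(-662\right)} - 238306 = - \frac{398}{-185 - 2648} - 238306 = - \frac{398}{-2833} - 238306 = \left(-398\right) \left(- \frac{1}{2833}\right) - 238306 = \frac{398}{2833} - 238306 = - \frac{675120500}{2833}$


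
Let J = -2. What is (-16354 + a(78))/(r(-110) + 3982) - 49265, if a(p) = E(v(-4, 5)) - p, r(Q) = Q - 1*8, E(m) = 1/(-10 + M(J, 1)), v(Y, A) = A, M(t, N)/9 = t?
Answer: -5330538977/108192 ≈ -49269.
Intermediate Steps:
M(t, N) = 9*t
E(m) = -1/28 (E(m) = 1/(-10 + 9*(-2)) = 1/(-10 - 18) = 1/(-28) = -1/28)
r(Q) = -8 + Q (r(Q) = Q - 8 = -8 + Q)
a(p) = -1/28 - p
(-16354 + a(78))/(r(-110) + 3982) - 49265 = (-16354 + (-1/28 - 1*78))/((-8 - 110) + 3982) - 49265 = (-16354 + (-1/28 - 78))/(-118 + 3982) - 49265 = (-16354 - 2185/28)/3864 - 49265 = -460097/28*1/3864 - 49265 = -460097/108192 - 49265 = -5330538977/108192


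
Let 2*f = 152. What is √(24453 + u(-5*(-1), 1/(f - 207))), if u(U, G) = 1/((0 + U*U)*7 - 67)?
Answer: 5*√316911/18 ≈ 156.37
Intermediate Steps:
f = 76 (f = (½)*152 = 76)
u(U, G) = 1/(-67 + 7*U²) (u(U, G) = 1/((0 + U²)*7 - 67) = 1/(U²*7 - 67) = 1/(7*U² - 67) = 1/(-67 + 7*U²))
√(24453 + u(-5*(-1), 1/(f - 207))) = √(24453 + 1/(-67 + 7*(-5*(-1))²)) = √(24453 + 1/(-67 + 7*5²)) = √(24453 + 1/(-67 + 7*25)) = √(24453 + 1/(-67 + 175)) = √(24453 + 1/108) = √(2640925/108) = 5*√316911/18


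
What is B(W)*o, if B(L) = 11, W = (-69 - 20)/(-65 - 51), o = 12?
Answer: 132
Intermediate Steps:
W = 89/116 (W = -89/(-116) = -89*(-1/116) = 89/116 ≈ 0.76724)
B(W)*o = 11*12 = 132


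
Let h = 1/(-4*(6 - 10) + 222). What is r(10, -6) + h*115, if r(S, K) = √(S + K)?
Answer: 591/238 ≈ 2.4832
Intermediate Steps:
h = 1/238 (h = 1/(-4*(-4) + 222) = 1/(16 + 222) = 1/238 ≈ 0.0042017)
r(S, K) = √(K + S)
r(10, -6) + h*115 = √(-6 + 10) + (1/238)*115 = √4 + 115/238 = 2 + 115/238 = 591/238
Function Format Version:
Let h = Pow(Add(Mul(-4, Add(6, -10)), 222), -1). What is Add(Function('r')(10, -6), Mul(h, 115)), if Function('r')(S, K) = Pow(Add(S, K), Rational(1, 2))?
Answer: Rational(591, 238) ≈ 2.4832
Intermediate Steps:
h = Rational(1, 238) (h = Pow(Add(Mul(-4, -4), 222), -1) = Pow(Add(16, 222), -1) = Pow(238, -1) = Rational(1, 238) ≈ 0.0042017)
Function('r')(S, K) = Pow(Add(K, S), Rational(1, 2))
Add(Function('r')(10, -6), Mul(h, 115)) = Add(Pow(Add(-6, 10), Rational(1, 2)), Mul(Rational(1, 238), 115)) = Add(Pow(4, Rational(1, 2)), Rational(115, 238)) = Add(2, Rational(115, 238)) = Rational(591, 238)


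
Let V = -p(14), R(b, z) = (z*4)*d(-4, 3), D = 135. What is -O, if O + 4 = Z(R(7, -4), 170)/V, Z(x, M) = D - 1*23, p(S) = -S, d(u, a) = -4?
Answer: -4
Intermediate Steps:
R(b, z) = -16*z (R(b, z) = (z*4)*(-4) = (4*z)*(-4) = -16*z)
Z(x, M) = 112 (Z(x, M) = 135 - 1*23 = 135 - 23 = 112)
V = 14 (V = -(-1)*14 = -1*(-14) = 14)
O = 4 (O = -4 + 112/14 = -4 + 112*(1/14) = -4 + 8 = 4)
-O = -1*4 = -4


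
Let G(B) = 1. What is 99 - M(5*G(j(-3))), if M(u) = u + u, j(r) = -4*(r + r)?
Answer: 89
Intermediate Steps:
j(r) = -8*r
M(u) = 2*u
99 - M(5*G(j(-3))) = 99 - 2*5*1 = 99 - 2*5 = 99 - 1*10 = 99 - 10 = 89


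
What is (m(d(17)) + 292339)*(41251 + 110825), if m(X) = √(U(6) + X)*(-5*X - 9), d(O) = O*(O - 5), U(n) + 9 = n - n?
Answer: 44457745764 - 156486204*√195 ≈ 4.2273e+10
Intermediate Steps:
U(n) = -9 (U(n) = -9 + (n - n) = -9 + 0 = -9)
d(O) = O*(-5 + O)
m(X) = √(-9 + X)*(-9 - 5*X) (m(X) = √(-9 + X)*(-5*X - 9) = √(-9 + X)*(-9 - 5*X))
(m(d(17)) + 292339)*(41251 + 110825) = (√(-9 + 17*(-5 + 17))*(-9 - 85*(-5 + 17)) + 292339)*(41251 + 110825) = (√(-9 + 17*12)*(-9 - 85*12) + 292339)*152076 = (√(-9 + 204)*(-9 - 5*204) + 292339)*152076 = (√195*(-9 - 1020) + 292339)*152076 = (√195*(-1029) + 292339)*152076 = (-1029*√195 + 292339)*152076 = (292339 - 1029*√195)*152076 = 44457745764 - 156486204*√195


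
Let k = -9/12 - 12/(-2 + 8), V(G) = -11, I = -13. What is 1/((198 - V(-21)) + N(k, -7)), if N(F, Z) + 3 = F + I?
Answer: 4/761 ≈ 0.0052562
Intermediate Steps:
k = -11/4 (k = -9*1/12 - 12/6 = -¾ - 12*⅙ = -¾ - 2 = -11/4 ≈ -2.7500)
N(F, Z) = -16 + F (N(F, Z) = -3 + (F - 13) = -3 + (-13 + F) = -16 + F)
1/((198 - V(-21)) + N(k, -7)) = 1/((198 - 1*(-11)) + (-16 - 11/4)) = 1/((198 + 11) - 75/4) = 1/(209 - 75/4) = 1/(761/4) = 4/761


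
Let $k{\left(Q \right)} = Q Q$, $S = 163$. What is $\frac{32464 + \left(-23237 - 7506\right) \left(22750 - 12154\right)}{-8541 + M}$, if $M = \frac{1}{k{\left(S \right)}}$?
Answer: $\frac{2163516087779}{56731457} \approx 38136.0$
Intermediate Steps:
$k{\left(Q \right)} = Q^{2}$
$M = \frac{1}{26569}$ ($M = \frac{1}{163^{2}} = \frac{1}{26569} \approx 3.7638 \cdot 10^{-5}$)
$\frac{32464 + \left(-23237 - 7506\right) \left(22750 - 12154\right)}{-8541 + M} = \frac{32464 + \left(-23237 - 7506\right) \left(22750 - 12154\right)}{-8541 + \frac{1}{26569}} = \frac{32464 - 325752828}{- \frac{226925828}{26569}} = \left(32464 - 325752828\right) \left(- \frac{26569}{226925828}\right) = \left(-325720364\right) \left(- \frac{26569}{226925828}\right) = \frac{2163516087779}{56731457}$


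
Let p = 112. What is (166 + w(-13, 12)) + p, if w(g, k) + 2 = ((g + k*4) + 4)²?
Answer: 1797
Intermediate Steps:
w(g, k) = -2 + (4 + g + 4*k)² (w(g, k) = -2 + ((g + k*4) + 4)² = -2 + ((g + 4*k) + 4)² = -2 + (4 + g + 4*k)²)
(166 + w(-13, 12)) + p = (166 + (-2 + (4 - 13 + 4*12)²)) + 112 = (166 + (-2 + (4 - 13 + 48)²)) + 112 = (166 + (-2 + 39²)) + 112 = (166 + (-2 + 1521)) + 112 = (166 + 1519) + 112 = 1685 + 112 = 1797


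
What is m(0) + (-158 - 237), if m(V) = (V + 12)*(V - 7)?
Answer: -479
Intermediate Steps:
m(V) = (-7 + V)*(12 + V) (m(V) = (12 + V)*(-7 + V) = (-7 + V)*(12 + V))
m(0) + (-158 - 237) = (-84 + 0² + 5*0) + (-158 - 237) = (-84 + 0 + 0) - 395 = -84 - 395 = -479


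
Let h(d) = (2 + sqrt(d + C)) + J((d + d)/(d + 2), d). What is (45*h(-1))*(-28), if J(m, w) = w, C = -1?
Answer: -1260 - 1260*I*sqrt(2) ≈ -1260.0 - 1781.9*I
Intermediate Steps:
h(d) = 2 + d + sqrt(-1 + d) (h(d) = (2 + sqrt(d - 1)) + d = (2 + sqrt(-1 + d)) + d = 2 + d + sqrt(-1 + d))
(45*h(-1))*(-28) = (45*(2 - 1 + sqrt(-1 - 1)))*(-28) = (45*(2 - 1 + sqrt(-2)))*(-28) = (45*(2 - 1 + I*sqrt(2)))*(-28) = (45*(1 + I*sqrt(2)))*(-28) = (45 + 45*I*sqrt(2))*(-28) = -1260 - 1260*I*sqrt(2)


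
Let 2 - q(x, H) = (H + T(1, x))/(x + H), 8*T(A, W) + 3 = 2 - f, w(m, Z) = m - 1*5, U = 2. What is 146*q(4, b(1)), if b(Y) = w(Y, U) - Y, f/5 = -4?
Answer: -365/4 ≈ -91.250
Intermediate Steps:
w(m, Z) = -5 + m (w(m, Z) = m - 5 = -5 + m)
f = -20 (f = 5*(-4) = -20)
T(A, W) = 19/8 (T(A, W) = -3/8 + (2 - 1*(-20))/8 = -3/8 + (2 + 20)/8 = -3/8 + (⅛)*22 = -3/8 + 11/4 = 19/8)
b(Y) = -5 (b(Y) = (-5 + Y) - Y = -5)
q(x, H) = 2 - (19/8 + H)/(H + x) (q(x, H) = 2 - (H + 19/8)/(x + H) = 2 - (19/8 + H)/(H + x))
146*q(4, b(1)) = 146*((-19/8 - 5 + 2*4)/(-5 + 4)) = 146*((-19/8 - 5 + 8)/(-1)) = 146*(-1*5/8) = 146*(-5/8) = -365/4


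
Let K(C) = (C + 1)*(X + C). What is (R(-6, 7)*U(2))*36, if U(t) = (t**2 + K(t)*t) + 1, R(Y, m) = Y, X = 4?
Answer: -8856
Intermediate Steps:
K(C) = (1 + C)*(4 + C) (K(C) = (C + 1)*(4 + C) = (1 + C)*(4 + C))
U(t) = 1 + t**2 + t*(4 + t**2 + 5*t) (U(t) = (t**2 + (4 + t**2 + 5*t)*t) + 1 = (t**2 + t*(4 + t**2 + 5*t)) + 1 = 1 + t**2 + t*(4 + t**2 + 5*t))
(R(-6, 7)*U(2))*36 = -6*(1 + 2**3 + 4*2 + 6*2**2)*36 = -6*(1 + 8 + 8 + 6*4)*36 = -6*(1 + 8 + 8 + 24)*36 = -6*41*36 = -246*36 = -8856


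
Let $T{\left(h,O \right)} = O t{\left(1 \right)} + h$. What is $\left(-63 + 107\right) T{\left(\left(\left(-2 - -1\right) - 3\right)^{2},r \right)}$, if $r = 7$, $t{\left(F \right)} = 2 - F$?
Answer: $1012$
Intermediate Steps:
$T{\left(h,O \right)} = O + h$ ($T{\left(h,O \right)} = O \left(2 - 1\right) + h = O 1 + h = O + h$)
$\left(-63 + 107\right) T{\left(\left(\left(-2 - -1\right) - 3\right)^{2},r \right)} = \left(-63 + 107\right) \left(7 + \left(\left(-2 - -1\right) - 3\right)^{2}\right) = 44 \left(7 + \left(\left(-2 + 1\right) - 3\right)^{2}\right) = 44 \left(7 + \left(-1 - 3\right)^{2}\right) = 44 \left(7 + \left(-4\right)^{2}\right) = 44 \left(7 + 16\right) = 44 \cdot 23 = 1012$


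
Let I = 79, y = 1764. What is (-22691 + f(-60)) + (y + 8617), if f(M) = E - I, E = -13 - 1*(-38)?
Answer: -12364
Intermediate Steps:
E = 25 (E = -13 + 38 = 25)
f(M) = -54 (f(M) = 25 - 1*79 = 25 - 79 = -54)
(-22691 + f(-60)) + (y + 8617) = (-22691 - 54) + (1764 + 8617) = -22745 + 10381 = -12364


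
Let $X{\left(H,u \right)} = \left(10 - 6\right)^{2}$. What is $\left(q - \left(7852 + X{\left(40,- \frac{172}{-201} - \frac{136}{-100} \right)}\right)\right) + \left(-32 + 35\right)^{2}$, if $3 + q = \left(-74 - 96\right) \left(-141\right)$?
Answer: $16108$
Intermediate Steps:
$X{\left(H,u \right)} = 16$ ($X{\left(H,u \right)} = 4^{2} = 16$)
$q = 23967$ ($q = -3 + \left(-74 - 96\right) \left(-141\right) = -3 - -23970 = -3 + 23970 = 23967$)
$\left(q - \left(7852 + X{\left(40,- \frac{172}{-201} - \frac{136}{-100} \right)}\right)\right) + \left(-32 + 35\right)^{2} = \left(23967 - 7868\right) + \left(-32 + 35\right)^{2} = \left(23967 - 7868\right) + 3^{2} = \left(23967 - 7868\right) + 9 = 16099 + 9 = 16108$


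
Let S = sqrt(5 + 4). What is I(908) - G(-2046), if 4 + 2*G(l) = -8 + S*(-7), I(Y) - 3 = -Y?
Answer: -1777/2 ≈ -888.50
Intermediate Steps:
I(Y) = 3 - Y
S = 3 (S = sqrt(9) = 3)
G(l) = -33/2 (G(l) = -2 + (-8 + 3*(-7))/2 = -2 + (-8 - 21)/2 = -2 + (1/2)*(-29) = -2 - 29/2 = -33/2)
I(908) - G(-2046) = (3 - 1*908) - 1*(-33/2) = (3 - 908) + 33/2 = -905 + 33/2 = -1777/2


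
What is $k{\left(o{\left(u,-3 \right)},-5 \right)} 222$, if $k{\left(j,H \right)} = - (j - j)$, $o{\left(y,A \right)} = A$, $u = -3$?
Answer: $0$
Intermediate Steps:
$k{\left(j,H \right)} = 0$ ($k{\left(j,H \right)} = \left(-1\right) 0 = 0$)
$k{\left(o{\left(u,-3 \right)},-5 \right)} 222 = 0 \cdot 222 = 0$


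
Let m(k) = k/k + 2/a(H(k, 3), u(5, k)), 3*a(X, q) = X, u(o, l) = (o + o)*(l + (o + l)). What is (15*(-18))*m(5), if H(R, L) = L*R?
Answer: -378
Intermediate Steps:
u(o, l) = 2*o*(o + 2*l) (u(o, l) = (2*o)*(l + (l + o)) = (2*o)*(o + 2*l) = 2*o*(o + 2*l))
a(X, q) = X/3
m(k) = 1 + 2/k (m(k) = k/k + 2/(((3*k)/3)) = 1 + 2/k)
(15*(-18))*m(5) = (15*(-18))*((2 + 5)/5) = -54*7 = -270*7/5 = -378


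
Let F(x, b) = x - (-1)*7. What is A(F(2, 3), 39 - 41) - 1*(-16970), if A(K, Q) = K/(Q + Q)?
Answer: 67871/4 ≈ 16968.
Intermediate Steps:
F(x, b) = 7 + x (F(x, b) = x - 1*(-7) = x + 7 = 7 + x)
A(K, Q) = K/(2*Q) (A(K, Q) = K/((2*Q)) = K*(1/(2*Q)) = K/(2*Q))
A(F(2, 3), 39 - 41) - 1*(-16970) = (7 + 2)/(2*(39 - 41)) - 1*(-16970) = (½)*9/(-2) + 16970 = (½)*9*(-½) + 16970 = -9/4 + 16970 = 67871/4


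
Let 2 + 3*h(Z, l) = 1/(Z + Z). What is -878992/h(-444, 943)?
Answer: 2341634688/1777 ≈ 1.3177e+6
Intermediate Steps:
h(Z, l) = -2/3 + 1/(6*Z) (h(Z, l) = -2/3 + 1/(3*(Z + Z)) = -2/3 + 1/(3*((2*Z))) = -2/3 + (1/(2*Z))/3 = -2/3 + 1/(6*Z))
-878992/h(-444, 943) = -878992*(-2664/(1 - 4*(-444))) = -878992*(-2664/(1 + 1776)) = -878992/((1/6)*(-1/444)*1777) = -878992/(-1777/2664) = -878992*(-2664/1777) = 2341634688/1777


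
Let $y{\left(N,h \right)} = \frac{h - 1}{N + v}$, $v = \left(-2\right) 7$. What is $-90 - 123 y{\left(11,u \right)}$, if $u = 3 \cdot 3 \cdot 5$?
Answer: $1714$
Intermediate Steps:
$v = -14$
$u = 45$ ($u = 9 \cdot 5 = 45$)
$y{\left(N,h \right)} = \frac{-1 + h}{-14 + N}$ ($y{\left(N,h \right)} = \frac{h - 1}{N - 14} = \frac{-1 + h}{-14 + N}$)
$-90 - 123 y{\left(11,u \right)} = -90 - 123 \frac{-1 + 45}{-14 + 11} = -90 - 123 \frac{1}{-3} \cdot 44 = -90 - 123 \left(\left(- \frac{1}{3}\right) 44\right) = -90 - -1804 = -90 + 1804 = 1714$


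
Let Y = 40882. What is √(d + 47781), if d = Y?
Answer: √88663 ≈ 297.76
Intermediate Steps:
d = 40882
√(d + 47781) = √(40882 + 47781) = √88663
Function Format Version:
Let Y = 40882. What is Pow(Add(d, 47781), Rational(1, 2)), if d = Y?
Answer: Pow(88663, Rational(1, 2)) ≈ 297.76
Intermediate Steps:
d = 40882
Pow(Add(d, 47781), Rational(1, 2)) = Pow(Add(40882, 47781), Rational(1, 2)) = Pow(88663, Rational(1, 2))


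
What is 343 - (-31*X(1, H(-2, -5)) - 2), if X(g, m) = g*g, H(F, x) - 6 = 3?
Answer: 376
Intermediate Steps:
H(F, x) = 9 (H(F, x) = 6 + 3 = 9)
X(g, m) = g²
343 - (-31*X(1, H(-2, -5)) - 2) = 343 - (-31*1² - 2) = 343 - (-31*1 - 2) = 343 - (-31 - 2) = 343 - 1*(-33) = 343 + 33 = 376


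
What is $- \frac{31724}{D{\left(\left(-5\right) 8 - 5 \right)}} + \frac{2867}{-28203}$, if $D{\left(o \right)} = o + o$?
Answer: $\frac{149075657}{423045} \approx 352.39$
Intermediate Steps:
$D{\left(o \right)} = 2 o$
$- \frac{31724}{D{\left(\left(-5\right) 8 - 5 \right)}} + \frac{2867}{-28203} = - \frac{31724}{2 \left(\left(-5\right) 8 - 5\right)} + \frac{2867}{-28203} = - \frac{31724}{2 \left(-40 - 5\right)} + 2867 \left(- \frac{1}{28203}\right) = - \frac{31724}{2 \left(-45\right)} - \frac{2867}{28203} = - \frac{31724}{-90} - \frac{2867}{28203} = \left(-31724\right) \left(- \frac{1}{90}\right) - \frac{2867}{28203} = \frac{15862}{45} - \frac{2867}{28203} = \frac{149075657}{423045}$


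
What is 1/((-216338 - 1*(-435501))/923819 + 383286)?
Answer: 923819/354087108397 ≈ 2.6090e-6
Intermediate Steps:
1/((-216338 - 1*(-435501))/923819 + 383286) = 1/((-216338 + 435501)*(1/923819) + 383286) = 1/(219163*(1/923819) + 383286) = 1/(219163/923819 + 383286) = 1/(354087108397/923819) = 923819/354087108397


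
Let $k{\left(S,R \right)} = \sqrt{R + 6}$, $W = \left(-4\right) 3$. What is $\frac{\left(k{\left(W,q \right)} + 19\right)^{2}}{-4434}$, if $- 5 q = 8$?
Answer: $- \frac{\left(95 + \sqrt{110}\right)^{2}}{110850} \approx -0.10039$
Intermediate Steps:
$q = - \frac{8}{5}$ ($q = \left(- \frac{1}{5}\right) 8 = - \frac{8}{5} \approx -1.6$)
$W = -12$
$k{\left(S,R \right)} = \sqrt{6 + R}$
$\frac{\left(k{\left(W,q \right)} + 19\right)^{2}}{-4434} = \frac{\left(\sqrt{6 - \frac{8}{5}} + 19\right)^{2}}{-4434} = \left(\sqrt{\frac{22}{5}} + 19\right)^{2} \left(- \frac{1}{4434}\right) = \left(\frac{\sqrt{110}}{5} + 19\right)^{2} \left(- \frac{1}{4434}\right) = \left(19 + \frac{\sqrt{110}}{5}\right)^{2} \left(- \frac{1}{4434}\right) = - \frac{\left(19 + \frac{\sqrt{110}}{5}\right)^{2}}{4434}$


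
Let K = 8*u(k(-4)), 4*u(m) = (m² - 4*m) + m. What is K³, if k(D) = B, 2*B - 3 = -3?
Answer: 0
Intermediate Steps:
B = 0 (B = 3/2 + (½)*(-3) = 3/2 - 3/2 = 0)
k(D) = 0
u(m) = -3*m/4 + m²/4 (u(m) = ((m² - 4*m) + m)/4 = (m² - 3*m)/4 = -3*m/4 + m²/4)
K = 0 (K = 8*((¼)*0*(-3 + 0)) = 8*((¼)*0*(-3)) = 8*0 = 0)
K³ = 0³ = 0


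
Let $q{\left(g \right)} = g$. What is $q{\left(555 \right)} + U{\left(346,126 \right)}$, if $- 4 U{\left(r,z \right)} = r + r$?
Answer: $382$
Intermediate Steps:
$U{\left(r,z \right)} = - \frac{r}{2}$ ($U{\left(r,z \right)} = - \frac{r + r}{4} = - \frac{2 r}{4} = - \frac{r}{2}$)
$q{\left(555 \right)} + U{\left(346,126 \right)} = 555 - 173 = 382$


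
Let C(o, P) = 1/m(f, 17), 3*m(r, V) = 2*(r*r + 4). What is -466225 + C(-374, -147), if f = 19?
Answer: -340344247/730 ≈ -4.6623e+5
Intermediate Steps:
m(r, V) = 8/3 + 2*r**2/3 (m(r, V) = (2*(r*r + 4))/3 = (2*(r**2 + 4))/3 = (2*(4 + r**2))/3 = (8 + 2*r**2)/3 = 8/3 + 2*r**2/3)
C(o, P) = 3/730 (C(o, P) = 1/(8/3 + (2/3)*19**2) = 1/(8/3 + (2/3)*361) = 1/(8/3 + 722/3) = 1/(730/3) = 3/730)
-466225 + C(-374, -147) = -466225 + 3/730 = -340344247/730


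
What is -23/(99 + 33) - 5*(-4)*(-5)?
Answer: -13223/132 ≈ -100.17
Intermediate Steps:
-23/(99 + 33) - 5*(-4)*(-5) = -23/132 + 20*(-5) = -23*1/132 - 100 = -23/132 - 100 = -13223/132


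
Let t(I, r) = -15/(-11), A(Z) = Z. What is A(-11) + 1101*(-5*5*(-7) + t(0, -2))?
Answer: 2135819/11 ≈ 1.9417e+5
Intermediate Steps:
t(I, r) = 15/11 (t(I, r) = -15*(-1/11) = 15/11)
A(-11) + 1101*(-5*5*(-7) + t(0, -2)) = -11 + 1101*(-5*5*(-7) + 15/11) = -11 + 1101*(-25*(-7) + 15/11) = -11 + 1101*(175 + 15/11) = -11 + 1101*(1940/11) = -11 + 2135940/11 = 2135819/11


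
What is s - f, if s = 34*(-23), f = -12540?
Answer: 11758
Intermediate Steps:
s = -782
s - f = -782 - 1*(-12540) = -782 + 12540 = 11758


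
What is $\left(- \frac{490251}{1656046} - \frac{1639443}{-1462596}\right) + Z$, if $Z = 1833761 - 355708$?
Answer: $\frac{596672162691709305}{403687709236} \approx 1.4781 \cdot 10^{6}$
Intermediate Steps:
$Z = 1478053$
$\left(- \frac{490251}{1656046} - \frac{1639443}{-1462596}\right) + Z = \left(- \frac{490251}{1656046} - \frac{1639443}{-1462596}\right) + 1478053 = \left(\left(-490251\right) \frac{1}{1656046} - - \frac{546481}{487532}\right) + 1478053 = \left(- \frac{490251}{1656046} + \frac{546481}{487532}\right) + 1478053 = \frac{332992311797}{403687709236} + 1478053 = \frac{596672162691709305}{403687709236}$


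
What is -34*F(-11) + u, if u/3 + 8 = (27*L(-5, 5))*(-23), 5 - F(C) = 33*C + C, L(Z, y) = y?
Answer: -22225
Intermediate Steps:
F(C) = 5 - 34*C (F(C) = 5 - (33*C + C) = 5 - 34*C)
u = -9339 (u = -24 + 3*((27*5)*(-23)) = -24 + 3*(135*(-23)) = -24 + 3*(-3105) = -24 - 9315 = -9339)
-34*F(-11) + u = -34*(5 - 34*(-11)) - 9339 = -34*(5 + 374) - 9339 = -34*379 - 9339 = -12886 - 9339 = -22225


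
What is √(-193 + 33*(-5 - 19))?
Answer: I*√985 ≈ 31.385*I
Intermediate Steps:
√(-193 + 33*(-5 - 19)) = √(-193 + 33*(-24)) = √(-193 - 792) = √(-985) = I*√985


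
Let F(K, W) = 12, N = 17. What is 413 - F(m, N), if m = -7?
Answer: 401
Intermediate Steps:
413 - F(m, N) = 413 - 1*12 = 413 - 12 = 401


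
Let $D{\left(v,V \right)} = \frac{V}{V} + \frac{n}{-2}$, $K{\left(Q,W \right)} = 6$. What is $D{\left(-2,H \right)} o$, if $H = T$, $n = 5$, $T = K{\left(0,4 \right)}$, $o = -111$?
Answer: $\frac{333}{2} \approx 166.5$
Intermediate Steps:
$T = 6$
$H = 6$
$D{\left(v,V \right)} = - \frac{3}{2}$ ($D{\left(v,V \right)} = \frac{V}{V} + \frac{5}{-2} = 1 + 5 \left(- \frac{1}{2}\right) = 1 - \frac{5}{2} = - \frac{3}{2}$)
$D{\left(-2,H \right)} o = \left(- \frac{3}{2}\right) \left(-111\right) = \frac{333}{2}$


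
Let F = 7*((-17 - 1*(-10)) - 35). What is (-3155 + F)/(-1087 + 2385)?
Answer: -3449/1298 ≈ -2.6572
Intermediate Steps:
F = -294 (F = 7*((-17 + 10) - 35) = 7*(-7 - 35) = 7*(-42) = -294)
(-3155 + F)/(-1087 + 2385) = (-3155 - 294)/(-1087 + 2385) = -3449/1298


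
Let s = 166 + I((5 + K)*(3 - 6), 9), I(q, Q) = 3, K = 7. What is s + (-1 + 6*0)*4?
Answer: 165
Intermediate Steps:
s = 169 (s = 166 + 3 = 169)
s + (-1 + 6*0)*4 = 169 + (-1 + 6*0)*4 = 169 + (-1 + 0)*4 = 169 - 1*4 = 169 - 4 = 165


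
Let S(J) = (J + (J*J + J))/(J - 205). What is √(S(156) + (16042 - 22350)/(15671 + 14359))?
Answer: I*√113453421510/15015 ≈ 22.433*I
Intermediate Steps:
S(J) = (J² + 2*J)/(-205 + J) (S(J) = (J + (J² + J))/(-205 + J) = (J + (J + J²))/(-205 + J) = (J² + 2*J)/(-205 + J))
√(S(156) + (16042 - 22350)/(15671 + 14359)) = √(156*(2 + 156)/(-205 + 156) + (16042 - 22350)/(15671 + 14359)) = √(156*158/(-49) - 6308/30030) = √(156*(-1/49)*158 - 6308*1/30030) = √(-24648/49 - 3154/15015) = √(-52892038/105105) = I*√113453421510/15015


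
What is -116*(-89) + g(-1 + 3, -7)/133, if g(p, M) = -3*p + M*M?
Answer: 1373135/133 ≈ 10324.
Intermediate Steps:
g(p, M) = M² - 3*p (g(p, M) = -3*p + M² = M² - 3*p)
-116*(-89) + g(-1 + 3, -7)/133 = -116*(-89) + ((-7)² - 3*(-1 + 3))/133 = 10324 + (49 - 3*2)*(1/133) = 10324 + (49 - 6)*(1/133) = 10324 + 43*(1/133) = 10324 + 43/133 = 1373135/133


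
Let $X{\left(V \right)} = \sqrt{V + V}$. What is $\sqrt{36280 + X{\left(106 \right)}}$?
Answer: $\sqrt{36280 + 2 \sqrt{53}} \approx 190.51$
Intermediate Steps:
$X{\left(V \right)} = \sqrt{2} \sqrt{V}$ ($X{\left(V \right)} = \sqrt{2 V} = \sqrt{2} \sqrt{V}$)
$\sqrt{36280 + X{\left(106 \right)}} = \sqrt{36280 + \sqrt{2} \sqrt{106}} = \sqrt{36280 + 2 \sqrt{53}}$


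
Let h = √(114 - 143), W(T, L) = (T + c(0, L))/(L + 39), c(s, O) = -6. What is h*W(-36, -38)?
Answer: -42*I*√29 ≈ -226.18*I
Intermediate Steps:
W(T, L) = (-6 + T)/(39 + L) (W(T, L) = (T - 6)/(L + 39) = (-6 + T)/(39 + L))
h = I*√29 (h = √(-29) = I*√29 ≈ 5.3852*I)
h*W(-36, -38) = (I*√29)*((-6 - 36)/(39 - 38)) = (I*√29)*(-42/1) = (I*√29)*(1*(-42)) = (I*√29)*(-42) = -42*I*√29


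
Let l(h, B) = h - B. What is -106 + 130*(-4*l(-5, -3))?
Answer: 934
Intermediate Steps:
-106 + 130*(-4*l(-5, -3)) = -106 + 130*(-4*(-5 - 1*(-3))) = -106 + 130*(-4*(-5 + 3)) = -106 + 130*(-4*(-2)) = -106 + 130*8 = -106 + 1040 = 934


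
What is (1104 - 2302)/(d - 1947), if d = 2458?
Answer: -1198/511 ≈ -2.3444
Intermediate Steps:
(1104 - 2302)/(d - 1947) = (1104 - 2302)/(2458 - 1947) = -1198/511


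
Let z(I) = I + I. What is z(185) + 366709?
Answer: 367079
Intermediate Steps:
z(I) = 2*I
z(185) + 366709 = 2*185 + 366709 = 370 + 366709 = 367079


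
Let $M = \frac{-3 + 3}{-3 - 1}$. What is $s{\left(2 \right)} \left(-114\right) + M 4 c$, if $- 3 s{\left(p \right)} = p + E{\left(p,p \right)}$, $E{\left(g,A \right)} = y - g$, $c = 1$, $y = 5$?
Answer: $190$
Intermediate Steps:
$M = 0$ ($M = \frac{0}{-4} = 0 \left(- \frac{1}{4}\right) = 0$)
$E{\left(g,A \right)} = 5 - g$
$s{\left(p \right)} = - \frac{5}{3}$ ($s{\left(p \right)} = - \frac{p - \left(-5 + p\right)}{3} = \left(- \frac{1}{3}\right) 5 = - \frac{5}{3}$)
$s{\left(2 \right)} \left(-114\right) + M 4 c = \left(- \frac{5}{3}\right) \left(-114\right) + 0 \cdot 4 \cdot 1 = 190 + 0 \cdot 1 = 190 + 0 = 190$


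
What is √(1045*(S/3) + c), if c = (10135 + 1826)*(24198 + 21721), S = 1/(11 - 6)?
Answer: √4943135058/3 ≈ 23436.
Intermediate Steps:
S = ⅕ (S = 1/5 = ⅕ ≈ 0.20000)
c = 549237159 (c = 11961*45919 = 549237159)
√(1045*(S/3) + c) = √(1045*((⅕)/3) + 549237159) = √(1045*((⅕)*(⅓)) + 549237159) = √(1045*(1/15) + 549237159) = √(209/3 + 549237159) = √(1647711686/3) = √4943135058/3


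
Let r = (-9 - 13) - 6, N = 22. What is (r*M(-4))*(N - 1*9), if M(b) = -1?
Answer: 364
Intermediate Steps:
r = -28 (r = -22 - 6 = -28)
(r*M(-4))*(N - 1*9) = (-28*(-1))*(22 - 1*9) = 28*(22 - 9) = 28*13 = 364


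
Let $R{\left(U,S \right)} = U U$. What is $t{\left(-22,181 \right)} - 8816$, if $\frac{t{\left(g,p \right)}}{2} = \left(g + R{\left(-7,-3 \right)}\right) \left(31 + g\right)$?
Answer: $-8330$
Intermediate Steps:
$R{\left(U,S \right)} = U^{2}$
$t{\left(g,p \right)} = 2 \left(31 + g\right) \left(49 + g\right)$ ($t{\left(g,p \right)} = 2 \left(g + \left(-7\right)^{2}\right) \left(31 + g\right) = 2 \left(g + 49\right) \left(31 + g\right) = 2 \left(49 + g\right) \left(31 + g\right) = 2 \left(31 + g\right) \left(49 + g\right)$)
$t{\left(-22,181 \right)} - 8816 = \left(3038 + 2 \left(-22\right)^{2} + 160 \left(-22\right)\right) - 8816 = \left(3038 + 2 \cdot 484 - 3520\right) - 8816 = \left(3038 + 968 - 3520\right) - 8816 = 486 - 8816 = -8330$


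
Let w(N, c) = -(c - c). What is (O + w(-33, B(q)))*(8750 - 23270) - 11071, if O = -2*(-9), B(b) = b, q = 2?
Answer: -272431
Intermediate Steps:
O = 18
w(N, c) = 0 (w(N, c) = -1*0 = 0)
(O + w(-33, B(q)))*(8750 - 23270) - 11071 = (18 + 0)*(8750 - 23270) - 11071 = 18*(-14520) - 11071 = -261360 - 11071 = -272431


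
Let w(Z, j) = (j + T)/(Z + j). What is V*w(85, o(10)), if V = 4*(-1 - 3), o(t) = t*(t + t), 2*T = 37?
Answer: -184/15 ≈ -12.267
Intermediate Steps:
T = 37/2 (T = (½)*37 = 37/2 ≈ 18.500)
o(t) = 2*t² (o(t) = t*(2*t) = 2*t²)
w(Z, j) = (37/2 + j)/(Z + j) (w(Z, j) = (j + 37/2)/(Z + j) = (37/2 + j)/(Z + j))
V = -16 (V = 4*(-4) = -16)
V*w(85, o(10)) = -16*(37/2 + 2*10²)/(85 + 2*10²) = -16*(37/2 + 2*100)/(85 + 2*100) = -16*(37/2 + 200)/(85 + 200) = -16*437/(285*2) = -16*23/30 = -184/15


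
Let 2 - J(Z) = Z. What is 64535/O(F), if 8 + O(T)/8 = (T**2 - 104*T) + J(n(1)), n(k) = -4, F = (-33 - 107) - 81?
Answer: 64535/574584 ≈ 0.11232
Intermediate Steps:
F = -221 (F = -140 - 81 = -221)
J(Z) = 2 - Z
O(T) = -16 - 832*T + 8*T**2 (O(T) = -64 + 8*((T**2 - 104*T) + (2 - 1*(-4))) = -64 + 8*((T**2 - 104*T) + (2 + 4)) = -64 + 8*((T**2 - 104*T) + 6) = -64 + 8*(6 + T**2 - 104*T) = -64 + (48 - 832*T + 8*T**2) = -16 - 832*T + 8*T**2)
64535/O(F) = 64535/(-16 - 832*(-221) + 8*(-221)**2) = 64535/(-16 + 183872 + 8*48841) = 64535/(-16 + 183872 + 390728) = 64535/574584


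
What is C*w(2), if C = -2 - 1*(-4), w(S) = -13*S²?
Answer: -104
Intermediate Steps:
C = 2 (C = -2 + 4 = 2)
C*w(2) = 2*(-13*2²) = 2*(-13*4) = 2*(-52) = -104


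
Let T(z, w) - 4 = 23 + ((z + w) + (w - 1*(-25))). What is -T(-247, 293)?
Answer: -391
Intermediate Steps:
T(z, w) = 52 + z + 2*w (T(z, w) = 4 + (23 + ((z + w) + (w - 1*(-25)))) = 4 + (23 + ((w + z) + (w + 25))) = 4 + (23 + ((w + z) + (25 + w))) = 4 + (23 + (25 + z + 2*w)) = 4 + (48 + z + 2*w) = 52 + z + 2*w)
-T(-247, 293) = -(52 - 247 + 2*293) = -(52 - 247 + 586) = -1*391 = -391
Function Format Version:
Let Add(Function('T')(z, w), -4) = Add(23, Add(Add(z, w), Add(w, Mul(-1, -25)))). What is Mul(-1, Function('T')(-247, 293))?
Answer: -391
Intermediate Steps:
Function('T')(z, w) = Add(52, z, Mul(2, w)) (Function('T')(z, w) = Add(4, Add(23, Add(Add(z, w), Add(w, Mul(-1, -25))))) = Add(4, Add(23, Add(Add(w, z), Add(w, 25)))) = Add(4, Add(23, Add(Add(w, z), Add(25, w)))) = Add(4, Add(23, Add(25, z, Mul(2, w)))) = Add(4, Add(48, z, Mul(2, w))) = Add(52, z, Mul(2, w)))
Mul(-1, Function('T')(-247, 293)) = Mul(-1, Add(52, -247, Mul(2, 293))) = Mul(-1, Add(52, -247, 586)) = Mul(-1, 391) = -391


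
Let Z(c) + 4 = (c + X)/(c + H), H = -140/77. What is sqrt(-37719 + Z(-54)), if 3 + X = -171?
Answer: I*sqrt(3554970049)/307 ≈ 194.21*I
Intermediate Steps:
X = -174 (X = -3 - 171 = -174)
H = -20/11 (H = -140*1/77 = -20/11 ≈ -1.8182)
Z(c) = -4 + (-174 + c)/(-20/11 + c) (Z(c) = -4 + (c - 174)/(c - 20/11) = -4 + (-174 + c)/(-20/11 + c))
sqrt(-37719 + Z(-54)) = sqrt(-37719 + (-1834 - 33*(-54))/(-20 + 11*(-54))) = sqrt(-37719 + (-1834 + 1782)/(-20 - 594)) = sqrt(-37719 - 52/(-614)) = sqrt(-37719 - 1/614*(-52)) = sqrt(-37719 + 26/307) = sqrt(-11579707/307) = I*sqrt(3554970049)/307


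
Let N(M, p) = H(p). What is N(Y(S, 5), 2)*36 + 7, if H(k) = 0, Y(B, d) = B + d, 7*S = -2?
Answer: 7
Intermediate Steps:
S = -2/7 (S = (1/7)*(-2) = -2/7 ≈ -0.28571)
N(M, p) = 0
N(Y(S, 5), 2)*36 + 7 = 0*36 + 7 = 0 + 7 = 7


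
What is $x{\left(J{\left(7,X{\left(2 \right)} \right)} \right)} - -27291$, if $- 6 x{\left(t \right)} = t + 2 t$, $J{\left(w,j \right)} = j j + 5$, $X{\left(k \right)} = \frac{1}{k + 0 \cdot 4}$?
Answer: $\frac{218307}{8} \approx 27288.0$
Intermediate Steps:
$X{\left(k \right)} = \frac{1}{k}$ ($X{\left(k \right)} = \frac{1}{k + 0} = \frac{1}{k}$)
$J{\left(w,j \right)} = 5 + j^{2}$ ($J{\left(w,j \right)} = j^{2} + 5 = 5 + j^{2}$)
$x{\left(t \right)} = - \frac{t}{2}$ ($x{\left(t \right)} = - \frac{t + 2 t}{6} = - \frac{3 t}{6} = - \frac{t}{2}$)
$x{\left(J{\left(7,X{\left(2 \right)} \right)} \right)} - -27291 = - \frac{5 + \left(\frac{1}{2}\right)^{2}}{2} - -27291 = - \frac{5 + \left(\frac{1}{2}\right)^{2}}{2} + 27291 = - \frac{5 + \frac{1}{4}}{2} + 27291 = \left(- \frac{1}{2}\right) \frac{21}{4} + 27291 = - \frac{21}{8} + 27291 = \frac{218307}{8}$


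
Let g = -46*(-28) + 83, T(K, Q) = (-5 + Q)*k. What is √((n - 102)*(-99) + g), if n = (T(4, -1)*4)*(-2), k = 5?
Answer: I*√12291 ≈ 110.86*I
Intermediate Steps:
T(K, Q) = -25 + 5*Q (T(K, Q) = (-5 + Q)*5 = -25 + 5*Q)
n = 240 (n = ((-25 + 5*(-1))*4)*(-2) = ((-25 - 5)*4)*(-2) = -30*4*(-2) = -120*(-2) = 240)
g = 1371 (g = 1288 + 83 = 1371)
√((n - 102)*(-99) + g) = √((240 - 102)*(-99) + 1371) = √(138*(-99) + 1371) = √(-13662 + 1371) = √(-12291) = I*√12291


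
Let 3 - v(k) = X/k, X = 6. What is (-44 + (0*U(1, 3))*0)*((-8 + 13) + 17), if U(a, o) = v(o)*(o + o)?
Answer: -968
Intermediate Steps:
v(k) = 3 - 6/k
U(a, o) = 2*o*(3 - 6/o) (U(a, o) = (3 - 6/o)*(o + o) = (3 - 6/o)*(2*o) = 2*o*(3 - 6/o))
(-44 + (0*U(1, 3))*0)*((-8 + 13) + 17) = (-44 + (0*(-12 + 6*3))*0)*((-8 + 13) + 17) = (-44 + (0*(-12 + 18))*0)*(5 + 17) = (-44 + (0*6)*0)*22 = (-44 + 0*0)*22 = (-44 + 0)*22 = -44*22 = -968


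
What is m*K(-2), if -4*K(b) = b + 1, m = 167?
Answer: 167/4 ≈ 41.750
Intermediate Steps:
K(b) = -¼ - b/4 (K(b) = -(b + 1)/4 = -(1 + b)/4 = -¼ - b/4)
m*K(-2) = 167*(-¼ - ¼*(-2)) = 167*(-¼ + ½) = 167*(¼) = 167/4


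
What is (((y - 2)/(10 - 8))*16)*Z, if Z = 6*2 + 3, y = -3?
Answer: -600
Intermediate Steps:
Z = 15 (Z = 12 + 3 = 15)
(((y - 2)/(10 - 8))*16)*Z = (((-3 - 2)/(10 - 8))*16)*15 = (-5/2*16)*15 = (-5*1/2*16)*15 = -5/2*16*15 = -40*15 = -600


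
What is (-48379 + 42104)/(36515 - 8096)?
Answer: -6275/28419 ≈ -0.22080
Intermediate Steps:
(-48379 + 42104)/(36515 - 8096) = -6275/28419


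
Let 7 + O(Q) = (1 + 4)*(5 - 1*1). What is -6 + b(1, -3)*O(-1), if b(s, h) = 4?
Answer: 46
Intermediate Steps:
O(Q) = 13 (O(Q) = -7 + (1 + 4)*(5 - 1*1) = -7 + 5*(5 - 1) = -7 + 5*4 = -7 + 20 = 13)
-6 + b(1, -3)*O(-1) = -6 + 4*13 = -6 + 52 = 46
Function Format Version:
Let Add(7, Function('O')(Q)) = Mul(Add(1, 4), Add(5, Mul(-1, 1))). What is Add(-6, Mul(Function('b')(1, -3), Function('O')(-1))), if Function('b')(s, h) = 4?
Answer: 46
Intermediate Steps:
Function('O')(Q) = 13 (Function('O')(Q) = Add(-7, Mul(Add(1, 4), Add(5, Mul(-1, 1)))) = Add(-7, Mul(5, Add(5, -1))) = Add(-7, Mul(5, 4)) = Add(-7, 20) = 13)
Add(-6, Mul(Function('b')(1, -3), Function('O')(-1))) = Add(-6, Mul(4, 13)) = Add(-6, 52) = 46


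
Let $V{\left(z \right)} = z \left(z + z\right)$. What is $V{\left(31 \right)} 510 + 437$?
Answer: $980657$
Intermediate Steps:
$V{\left(z \right)} = 2 z^{2}$ ($V{\left(z \right)} = z 2 z = 2 z^{2}$)
$V{\left(31 \right)} 510 + 437 = 2 \cdot 31^{2} \cdot 510 + 437 = 2 \cdot 961 \cdot 510 + 437 = 1922 \cdot 510 + 437 = 980220 + 437 = 980657$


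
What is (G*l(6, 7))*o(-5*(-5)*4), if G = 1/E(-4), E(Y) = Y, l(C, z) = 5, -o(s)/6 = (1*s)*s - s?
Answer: 74250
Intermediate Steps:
o(s) = -6*s² + 6*s (o(s) = -6*((1*s)*s - s) = -6*(s*s - s) = -6*(s² - s) = -6*s² + 6*s)
G = -¼ (G = 1/(-4) = -¼ ≈ -0.25000)
(G*l(6, 7))*o(-5*(-5)*4) = (-¼*5)*(6*(-5*(-5)*4)*(1 - (-5*(-5))*4)) = -15*25*4*(1 - 25*4)/2 = -15*100*(1 - 1*100)/2 = -15*100*(1 - 100)/2 = -15*100*(-99)/2 = -5/4*(-59400) = 74250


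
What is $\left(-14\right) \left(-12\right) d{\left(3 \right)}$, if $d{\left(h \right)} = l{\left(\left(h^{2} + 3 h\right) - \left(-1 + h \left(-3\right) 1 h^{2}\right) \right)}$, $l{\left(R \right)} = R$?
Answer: $16800$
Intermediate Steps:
$d{\left(h \right)} = 1 + h^{2} + 3 h + 3 h^{3}$ ($d{\left(h \right)} = \left(h^{2} + 3 h\right) - \left(-1 + h \left(-3\right) 1 h^{2}\right) = \left(h^{2} + 3 h\right) - \left(-1 + - 3 h 1 h^{2}\right) = \left(h^{2} + 3 h\right) - \left(-1 + - 3 h h^{2}\right) = \left(h^{2} + 3 h\right) - \left(-1 - 3 h^{3}\right) = \left(h^{2} + 3 h\right) + \left(1 + 3 h^{3}\right) = 1 + h^{2} + 3 h + 3 h^{3}$)
$\left(-14\right) \left(-12\right) d{\left(3 \right)} = \left(-14\right) \left(-12\right) \left(1 + 3^{2} + 3 \cdot 3 + 3 \cdot 3^{3}\right) = 168 \left(1 + 9 + 9 + 3 \cdot 27\right) = 168 \left(1 + 9 + 9 + 81\right) = 168 \cdot 100 = 16800$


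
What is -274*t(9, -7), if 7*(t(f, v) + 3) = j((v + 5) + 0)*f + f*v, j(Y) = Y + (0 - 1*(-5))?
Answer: 15618/7 ≈ 2231.1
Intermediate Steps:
j(Y) = 5 + Y (j(Y) = Y + (0 + 5) = Y + 5 = 5 + Y)
t(f, v) = -3 + f*v/7 + f*(10 + v)/7 (t(f, v) = -3 + ((5 + ((v + 5) + 0))*f + f*v)/7 = -3 + ((5 + ((5 + v) + 0))*f + f*v)/7 = -3 + ((5 + (5 + v))*f + f*v)/7 = -3 + ((10 + v)*f + f*v)/7 = -3 + (f*(10 + v) + f*v)/7 = -3 + (f*v + f*(10 + v))/7 = -3 + (f*v/7 + f*(10 + v)/7) = -3 + f*v/7 + f*(10 + v)/7)
-274*t(9, -7) = -274*(-3 + (1/7)*9*(-7) + (1/7)*9*(10 - 7)) = -274*(-3 - 9 + (1/7)*9*3) = -274*(-3 - 9 + 27/7) = -274*(-57/7) = 15618/7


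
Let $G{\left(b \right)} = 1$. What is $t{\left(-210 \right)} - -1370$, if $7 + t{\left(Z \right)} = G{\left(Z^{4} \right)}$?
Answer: $1364$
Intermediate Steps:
$t{\left(Z \right)} = -6$ ($t{\left(Z \right)} = -7 + 1 = -6$)
$t{\left(-210 \right)} - -1370 = -6 - -1370 = -6 + 1370 = 1364$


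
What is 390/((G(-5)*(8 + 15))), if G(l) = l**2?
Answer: 78/115 ≈ 0.67826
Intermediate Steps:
390/((G(-5)*(8 + 15))) = 390/(((-5)**2*(8 + 15))) = 390/((25*23)) = 390/575 = 390*(1/575) = 78/115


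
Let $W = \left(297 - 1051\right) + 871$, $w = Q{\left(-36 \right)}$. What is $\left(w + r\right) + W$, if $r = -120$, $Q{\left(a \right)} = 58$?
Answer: $55$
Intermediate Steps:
$w = 58$
$W = 117$ ($W = -754 + 871 = 117$)
$\left(w + r\right) + W = \left(58 - 120\right) + 117 = -62 + 117 = 55$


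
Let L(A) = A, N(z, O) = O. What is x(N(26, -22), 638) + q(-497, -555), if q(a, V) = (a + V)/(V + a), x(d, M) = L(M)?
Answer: 639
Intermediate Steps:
x(d, M) = M
q(a, V) = 1 (q(a, V) = (V + a)/(V + a) = 1)
x(N(26, -22), 638) + q(-497, -555) = 638 + 1 = 639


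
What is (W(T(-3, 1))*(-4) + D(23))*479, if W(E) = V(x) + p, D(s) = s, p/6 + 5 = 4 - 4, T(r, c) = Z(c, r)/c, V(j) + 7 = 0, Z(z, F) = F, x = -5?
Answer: 81909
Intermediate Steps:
V(j) = -7 (V(j) = -7 + 0 = -7)
T(r, c) = r/c
p = -30 (p = -30 + 6*(4 - 4) = -30 + 6*0 = -30 + 0 = -30)
W(E) = -37 (W(E) = -7 - 30 = -37)
(W(T(-3, 1))*(-4) + D(23))*479 = (-37*(-4) + 23)*479 = (148 + 23)*479 = 171*479 = 81909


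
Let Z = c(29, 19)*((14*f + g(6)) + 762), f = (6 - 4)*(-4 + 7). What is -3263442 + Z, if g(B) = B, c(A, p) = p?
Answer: -3247254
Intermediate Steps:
f = 6 (f = 2*3 = 6)
Z = 16188 (Z = 19*((14*6 + 6) + 762) = 19*((84 + 6) + 762) = 19*(90 + 762) = 19*852 = 16188)
-3263442 + Z = -3263442 + 16188 = -3247254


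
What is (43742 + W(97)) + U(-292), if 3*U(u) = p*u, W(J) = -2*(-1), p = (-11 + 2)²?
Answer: 35860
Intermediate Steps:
p = 81 (p = (-9)² = 81)
W(J) = 2
U(u) = 27*u (U(u) = (81*u)/3 = 27*u)
(43742 + W(97)) + U(-292) = (43742 + 2) + 27*(-292) = 43744 - 7884 = 35860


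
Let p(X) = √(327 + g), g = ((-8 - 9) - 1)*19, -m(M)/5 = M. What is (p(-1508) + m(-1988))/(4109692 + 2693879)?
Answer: 9940/6803571 + I*√15/6803571 ≈ 0.001461 + 5.6926e-7*I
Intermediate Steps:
m(M) = -5*M
g = -342 (g = (-17 - 1)*19 = -18*19 = -342)
p(X) = I*√15 (p(X) = √(327 - 342) = √(-15) = I*√15)
(p(-1508) + m(-1988))/(4109692 + 2693879) = (I*√15 - 5*(-1988))/(4109692 + 2693879) = (I*√15 + 9940)/6803571 = (9940 + I*√15)*(1/6803571) = 9940/6803571 + I*√15/6803571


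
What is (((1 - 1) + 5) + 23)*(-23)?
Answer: -644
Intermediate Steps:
(((1 - 1) + 5) + 23)*(-23) = ((0 + 5) + 23)*(-23) = (5 + 23)*(-23) = 28*(-23) = -644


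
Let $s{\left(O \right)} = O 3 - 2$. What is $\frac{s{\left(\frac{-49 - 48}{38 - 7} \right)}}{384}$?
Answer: $- \frac{353}{11904} \approx -0.029654$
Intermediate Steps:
$s{\left(O \right)} = -2 + 3 O$ ($s{\left(O \right)} = 3 O - 2 = -2 + 3 O$)
$\frac{s{\left(\frac{-49 - 48}{38 - 7} \right)}}{384} = \frac{-2 + 3 \frac{-49 - 48}{38 - 7}}{384} = \left(-2 + 3 \left(- \frac{97}{31}\right)\right) \frac{1}{384} = \left(-2 - \frac{291}{31}\right) \frac{1}{384} = \left(- \frac{353}{31}\right) \frac{1}{384} = - \frac{353}{11904}$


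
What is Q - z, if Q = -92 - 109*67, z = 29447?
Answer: -36842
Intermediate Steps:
Q = -7395 (Q = -92 - 7303 = -7395)
Q - z = -7395 - 1*29447 = -7395 - 29447 = -36842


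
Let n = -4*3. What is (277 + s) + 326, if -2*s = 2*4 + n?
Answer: 605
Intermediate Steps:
n = -12
s = 2 (s = -(2*4 - 12)/2 = -(8 - 12)/2 = -1/2*(-4) = 2)
(277 + s) + 326 = (277 + 2) + 326 = 279 + 326 = 605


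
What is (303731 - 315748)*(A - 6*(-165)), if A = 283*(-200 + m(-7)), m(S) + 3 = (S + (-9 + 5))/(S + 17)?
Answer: 6822086951/10 ≈ 6.8221e+8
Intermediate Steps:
m(S) = -3 + (-4 + S)/(17 + S) (m(S) = -3 + (S + (-9 + 5))/(S + 17) = -3 + (S - 4)/(17 + S) = -3 + (-4 + S)/(17 + S))
A = -577603/10 (A = 283*(-200 + (-55 - 2*(-7))/(17 - 7)) = 283*(-200 + (-55 + 14)/10) = 283*(-200 + (1/10)*(-41)) = 283*(-200 - 41/10) = 283*(-2041/10) = -577603/10 ≈ -57760.)
(303731 - 315748)*(A - 6*(-165)) = (303731 - 315748)*(-577603/10 - 6*(-165)) = -12017*(-577603/10 + 990) = -12017*(-567703/10) = 6822086951/10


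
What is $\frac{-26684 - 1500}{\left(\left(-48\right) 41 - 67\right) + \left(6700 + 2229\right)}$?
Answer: $- \frac{14092}{3447} \approx -4.0882$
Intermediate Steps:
$\frac{-26684 - 1500}{\left(\left(-48\right) 41 - 67\right) + \left(6700 + 2229\right)} = - \frac{28184}{\left(-1968 - 67\right) + 8929} = - \frac{28184}{-2035 + 8929} = - \frac{28184}{6894} = \left(-28184\right) \frac{1}{6894} = - \frac{14092}{3447}$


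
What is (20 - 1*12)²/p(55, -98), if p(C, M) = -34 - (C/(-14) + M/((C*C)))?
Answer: -2710400/1272153 ≈ -2.1306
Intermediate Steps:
p(C, M) = -34 + C/14 - M/C² (p(C, M) = -34 - (C*(-1/14) + M/(C²)) = -34 - (-C/14 + M/C²) = -34 + (C/14 - M/C²) = -34 + C/14 - M/C²)
(20 - 1*12)²/p(55, -98) = (20 - 1*12)²/(-34 + (1/14)*55 - 1*(-98)/55²) = (20 - 12)²/(-34 + 55/14 - 1*(-98)*1/3025) = 8²/(-34 + 55/14 + 98/3025) = 64/(-1272153/42350) = 64*(-42350/1272153) = -2710400/1272153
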